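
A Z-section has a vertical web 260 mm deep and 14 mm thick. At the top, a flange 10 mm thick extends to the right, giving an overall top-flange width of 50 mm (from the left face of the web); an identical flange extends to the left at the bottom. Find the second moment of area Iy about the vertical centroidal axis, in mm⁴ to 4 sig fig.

Treat the section as a set of non-overlapping primitives; coordinates are from the bounding-box lower-left.
Web: 14 × 260, A = 3 640 mm², x = 43 mm, Ī = 59453.3 mm⁴.
Top flange (beyond web): 36 × 10, A = 360 mm², x = 68 mm, Ī = 38 880 mm⁴.
Bottom flange (beyond web): 36 × 10, A = 360 mm², x = 18 mm, Ī = 38 880 mm⁴.
Centroid: x̄ = ΣA·x / ΣA = 43 mm.
Transfer each piece to the vertical centroidal axis using Ī + A·d² with d = x − 43:
  web: d = 0 mm → contributes +59453.3 mm⁴
  top flange (beyond web): d = 25 mm → contributes +263 880 mm⁴
  bottom flange (beyond web): d = -25 mm → contributes +263 880 mm⁴
Total I = 587 213 mm⁴.

Iy ≈ 5.872 × 10⁵ mm⁴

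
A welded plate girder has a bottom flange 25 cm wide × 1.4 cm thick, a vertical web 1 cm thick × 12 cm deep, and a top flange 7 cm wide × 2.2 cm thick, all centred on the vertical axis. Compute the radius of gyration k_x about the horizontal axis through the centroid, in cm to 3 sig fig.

Treat the section as a set of non-overlapping primitives; coordinates are from the bounding-box lower-left.
Bottom plate: 25 × 1.4, A = 35 cm², y = 0.7 cm, Ī = 5.7167 cm⁴.
Web plate: 1 × 12, A = 12 cm², y = 7.4 cm, Ī = 144 cm⁴.
Top plate: 7 × 2.2, A = 15.4 cm², y = 14.5 cm, Ī = 6.2113 cm⁴.
Centroid: ȳ = ΣA·y / ΣA = 5.3942 cm.
Transfer each piece to the horizontal axis through the centroid using Ī + A·d² with d = y − 5.3942:
  bottom plate: d = -4.6942 cm → contributes +776.97 cm⁴
  web plate: d = 2.0058 cm → contributes +192.28 cm⁴
  top plate: d = 9.1058 cm → contributes +1283.1 cm⁴
Total I = 2252.3 cm⁴.
Radius of gyration: k = √(I/A) = √(2252.3 / 62.4) = 6.0079 cm.

k_x ≈ 6.01 cm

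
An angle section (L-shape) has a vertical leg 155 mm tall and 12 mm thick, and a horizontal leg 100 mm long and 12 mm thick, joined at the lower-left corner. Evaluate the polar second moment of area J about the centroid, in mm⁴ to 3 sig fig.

J ≈ 9.57 × 10⁶ mm⁴

Break the section into simple shapes (no overlaps), measuring from the bottom-left corner of the bounding box.
Vertical leg: 12 × 155, A = 1 860 mm², y = 77.5 mm, Ī = 3 723 875 mm⁴.
Horizontal leg (remainder): 88 × 12, A = 1 056 mm², y = 6 mm, Ī = 12 672 mm⁴.
Centroid: ȳ = ΣA·y / ΣA = 51.607 mm.
Transfer each piece to the centroidal x-axis using Ī + A·d² with d = y − 51.607:
  vertical leg: d = 25.893 mm → contributes +4 970 908 mm⁴
  horizontal leg (remainder): d = -45.607 mm → contributes +2 209 150 mm⁴
Total I = 7 180 058 mm⁴.
For the y-axis: x̄ = 24.107 mm.
Repeating about the centroidal y-axis gives I_y = 2 387 743 mm⁴.
Polar second moment: J = I_x + I_y = 9 567 800 mm⁴.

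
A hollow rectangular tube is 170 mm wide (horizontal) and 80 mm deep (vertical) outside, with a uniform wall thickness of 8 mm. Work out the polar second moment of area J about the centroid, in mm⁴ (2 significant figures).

J ≈ 1.7 × 10⁷ mm⁴

Treat the section as a set of non-overlapping primitives; coordinates are from the bounding-box lower-left.
Outer rectangle: 170 × 80, A = 13 600 mm², y = 40 mm, Ī = 7 253 333 mm⁴.
Inner void (subtracted): 154 × 64, A = 9 856 mm², y = 40 mm, Ī = 3 364 181 mm⁴.
By symmetry the centroid is at mid-height, ȳ = 40 mm.
All pieces are centred on the centroidal x-axis, so I = ΣĪ (holes subtracted) = 3 889 152 mm⁴.
Repeating about the centroidal y-axis gives I_y = 13 274 592 mm⁴.
Polar second moment: J = I_x + I_y = 17 163 744 mm⁴.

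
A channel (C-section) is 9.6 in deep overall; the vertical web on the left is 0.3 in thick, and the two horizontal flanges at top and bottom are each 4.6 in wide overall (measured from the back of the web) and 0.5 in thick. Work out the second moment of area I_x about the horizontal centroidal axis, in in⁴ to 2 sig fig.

I_x ≈ 110 in⁴

Break the section into simple shapes (no overlaps), measuring from the bottom-left corner of the bounding box.
Web: 0.3 × 9.6, A = 2.88 in², y = 4.8 in, Ī = 22.12 in⁴.
Top flange (beyond web): 4.3 × 0.5, A = 2.15 in², y = 9.35 in, Ī = 0.04479 in⁴.
Bottom flange (beyond web): 4.3 × 0.5, A = 2.15 in², y = 0.25 in, Ī = 0.04479 in⁴.
By symmetry the centroid is at mid-height, ȳ = 4.8 in.
Transfer each piece to the horizontal centroidal axis using Ī + A·d² with d = y − 4.8:
  web: d = 0 in → contributes +22.12 in⁴
  top flange (beyond web): d = 4.55 in → contributes +44.56 in⁴
  bottom flange (beyond web): d = -4.55 in → contributes +44.56 in⁴
Total I = 111.2 in⁴.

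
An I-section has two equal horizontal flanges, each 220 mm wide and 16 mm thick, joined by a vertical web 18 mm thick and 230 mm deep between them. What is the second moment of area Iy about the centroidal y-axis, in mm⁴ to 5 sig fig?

Break the section into simple shapes (no overlaps), measuring from the bottom-left corner of the bounding box.
Bottom flange: 220 × 16, A = 3 520 mm², x = 110 mm, Ī = 14 197 333 mm⁴.
Web: 18 × 230, A = 4 140 mm², x = 110 mm, Ī = 111 780 mm⁴.
Top flange: 220 × 16, A = 3 520 mm², x = 110 mm, Ī = 14 197 333 mm⁴.
By symmetry the centroid is at mid-width, x̄ = 110 mm.
All pieces are centred on the centroidal y-axis, so I = ΣĪ = 28 506 447 mm⁴.

Iy ≈ 2.8506 × 10⁷ mm⁴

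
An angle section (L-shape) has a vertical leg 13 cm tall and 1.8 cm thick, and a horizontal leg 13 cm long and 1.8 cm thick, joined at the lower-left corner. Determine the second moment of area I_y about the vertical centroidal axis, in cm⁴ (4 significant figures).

Break the section into simple shapes (no overlaps), measuring from the bottom-left corner of the bounding box.
Vertical leg: 1.8 × 13, A = 23.4 cm², x = 0.9 cm, Ī = 6.318 cm⁴.
Horizontal leg (remainder): 11.2 × 1.8, A = 20.16 cm², x = 7.4 cm, Ī = 210.739 cm⁴.
Centroid: x̄ = ΣA·x / ΣA = 3.90826 cm.
Transfer each piece to the vertical centroidal axis using Ī + A·d² with d = x − 3.90826:
  vertical leg: d = -3.00826 cm → contributes +218.08 cm⁴
  horizontal leg (remainder): d = 3.49174 cm → contributes +456.534 cm⁴
Total I = 674.614 cm⁴.

I_y ≈ 674.6 cm⁴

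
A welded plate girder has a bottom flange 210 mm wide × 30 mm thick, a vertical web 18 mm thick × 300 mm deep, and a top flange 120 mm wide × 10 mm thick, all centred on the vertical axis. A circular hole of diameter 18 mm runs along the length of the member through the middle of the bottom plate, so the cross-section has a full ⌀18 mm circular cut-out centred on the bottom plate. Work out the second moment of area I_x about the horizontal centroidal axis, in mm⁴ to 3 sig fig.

I_x ≈ 1.82 × 10⁸ mm⁴

Split into non-overlapping primitives; take the origin at the lower-left of the bounding box.
Bottom plate: 210 × 30, A = 6 300 mm², y = 15 mm, Ī = 472 500 mm⁴.
Web plate: 18 × 300, A = 5 400 mm², y = 180 mm, Ī = 40 500 000 mm⁴.
Top plate: 120 × 10, A = 1 200 mm², y = 335 mm, Ī = 10 000 mm⁴.
Hole (subtracted): ⌀18, A = 254.47 mm², y = 15 mm, Ī = 5 153 mm⁴.
Centroid: ȳ = ΣA·y / ΣA = 115.83 mm.
Transfer each piece to the horizontal centroidal axis using Ī + A·d² with d = y − 115.83:
  bottom plate: d = -100.83 mm → contributes +64 517 728 mm⁴
  web plate: d = 64.174 mm → contributes +62 738 740 mm⁴
  top plate: d = 219.17 mm → contributes +57 654 620 mm⁴
  hole: d = -100.83 mm → contributes −2 592 062 mm⁴
Total I = 182 319 026 mm⁴.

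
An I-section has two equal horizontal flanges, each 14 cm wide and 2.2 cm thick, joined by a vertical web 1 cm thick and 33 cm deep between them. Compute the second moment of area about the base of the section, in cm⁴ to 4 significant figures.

Treat the section as a set of non-overlapping primitives; coordinates are from the bounding-box lower-left.
Bottom flange: 14 × 2.2, A = 30.8 cm², y = 1.1 cm, Ī = 12.4227 cm⁴.
Web: 1 × 33, A = 33 cm², y = 18.7 cm, Ī = 2994.75 cm⁴.
Top flange: 14 × 2.2, A = 30.8 cm², y = 36.3 cm, Ī = 12.4227 cm⁴.
Transfer each piece to a horizontal axis along the bottom face using Ī + A·d² with d = y − 0:
  bottom flange: d = 1.1 cm → contributes +49.6907 cm⁴
  web: d = 18.7 cm → contributes +14534.5 cm⁴
  top flange: d = 36.3 cm → contributes +40597.3 cm⁴
Total I = 55181.5 cm⁴.

I_base ≈ 5.518 × 10⁴ cm⁴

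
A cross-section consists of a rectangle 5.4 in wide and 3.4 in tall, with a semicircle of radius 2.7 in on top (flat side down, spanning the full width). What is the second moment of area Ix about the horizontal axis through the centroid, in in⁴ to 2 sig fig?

Ix ≈ 81 in⁴

Break the section into simple shapes (no overlaps), measuring from the bottom-left corner of the bounding box.
Rectangular body: 5.4 × 3.4, A = 18.36 in², y = 1.7 in, Ī = 17.69 in⁴.
Semicircular cap: semicircle r = 2.7, A = 11.45 in², y = 4.546 in, Ī = 5.833 in⁴.
Centroid: ȳ = ΣA·y / ΣA = 2.793 in.
Transfer each piece to the horizontal axis through the centroid using Ī + A·d² with d = y − 2.793:
  rectangular body: d = -1.093 in → contributes +39.63 in⁴
  semicircular cap: d = 1.753 in → contributes +41.01 in⁴
Total I = 80.64 in⁴.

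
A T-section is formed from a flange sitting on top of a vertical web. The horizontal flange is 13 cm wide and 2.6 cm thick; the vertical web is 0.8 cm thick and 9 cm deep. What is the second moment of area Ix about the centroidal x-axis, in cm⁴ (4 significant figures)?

Ix ≈ 267.3 cm⁴

Split into non-overlapping primitives; take the origin at the lower-left of the bounding box.
Flange: 13 × 2.6, A = 33.8 cm², y = 10.3 cm, Ī = 19.0407 cm⁴.
Web: 0.8 × 9, A = 7.2 cm², y = 4.5 cm, Ī = 48.6 cm⁴.
Centroid: ȳ = ΣA·y / ΣA = 9.28146 cm.
Transfer each piece to the centroidal x-axis using Ī + A·d² with d = y − 9.28146:
  flange: d = 1.01854 cm → contributes +54.1054 cm⁴
  web: d = -4.78146 cm → contributes +213.209 cm⁴
Total I = 267.315 cm⁴.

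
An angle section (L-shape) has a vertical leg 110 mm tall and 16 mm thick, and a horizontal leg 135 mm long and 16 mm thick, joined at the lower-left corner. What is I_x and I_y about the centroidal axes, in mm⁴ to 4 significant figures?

I_x ≈ 3.836 × 10⁶ mm⁴, I_y ≈ 6.452 × 10⁶ mm⁴

Split into non-overlapping primitives; take the origin at the lower-left of the bounding box.
Vertical leg: 16 × 110, A = 1 760 mm², y = 55 mm, Ī = 1 774 667 mm⁴.
Horizontal leg (remainder): 119 × 16, A = 1 904 mm², y = 8 mm, Ī = 40618.7 mm⁴.
Centroid: ȳ = ΣA·y / ΣA = 30.5764 mm.
Transfer each piece to the centroidal x-axis using Ī + A·d² with d = y − 30.5764:
  vertical leg: d = 24.4236 mm → contributes +2 824 527 mm⁴
  horizontal leg (remainder): d = -22.5764 mm → contributes +1 011 077 mm⁴
Total I = 3 835 604 mm⁴.
For the y-axis: x̄ = 43.0764 mm.
Repeating about the centroidal y-axis gives I_y = 6 451 504 mm⁴.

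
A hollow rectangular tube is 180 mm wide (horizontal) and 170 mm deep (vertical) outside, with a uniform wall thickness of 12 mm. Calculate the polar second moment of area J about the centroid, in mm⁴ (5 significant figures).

J ≈ 6.9668 × 10⁷ mm⁴

Break the section into simple shapes (no overlaps), measuring from the bottom-left corner of the bounding box.
Outer rectangle: 180 × 170, A = 30 600 mm², y = 85 mm, Ī = 73 695 000 mm⁴.
Inner void (subtracted): 156 × 146, A = 22 776 mm², y = 85 mm, Ī = 40 457 768 mm⁴.
By symmetry the centroid is at mid-height, ȳ = 85 mm.
All pieces are centred on the centroidal x-axis, so I = ΣĪ (holes subtracted) = 33 237 232 mm⁴.
Repeating about the centroidal y-axis gives I_y = 36 430 272 mm⁴.
Polar second moment: J = I_x + I_y = 69 667 504 mm⁴.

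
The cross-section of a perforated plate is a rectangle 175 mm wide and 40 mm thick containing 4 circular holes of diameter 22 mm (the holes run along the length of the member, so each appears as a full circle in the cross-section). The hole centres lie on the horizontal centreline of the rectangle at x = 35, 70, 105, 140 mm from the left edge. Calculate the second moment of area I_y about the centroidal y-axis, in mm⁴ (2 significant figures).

Split into non-overlapping primitives; take the origin at the lower-left of the bounding box.
Plate: 175 × 40, A = 7 000 mm², x = 87.5 mm, Ī = 17 864 583 mm⁴.
Hole 1 (subtracted): ⌀22, A = 380.1 mm², x = 35 mm, Ī = 11 499 mm⁴.
Hole 2 (subtracted): ⌀22, A = 380.1 mm², x = 70 mm, Ī = 11 499 mm⁴.
Hole 3 (subtracted): ⌀22, A = 380.1 mm², x = 105 mm, Ī = 11 499 mm⁴.
Hole 4 (subtracted): ⌀22, A = 380.1 mm², x = 140 mm, Ī = 11 499 mm⁴.
By symmetry the centroid is at mid-width, x̄ = 87.5 mm.
Transfer each piece to the centroidal y-axis using Ī + A·d² with d = x − 87.5:
  plate: d = 0 mm → contributes +17 864 583 mm⁴
  hole 1: d = -52.5 mm → contributes −1 059 240 mm⁴
  hole 2: d = -17.5 mm → contributes −127 915 mm⁴
  hole 3: d = 17.5 mm → contributes −127 915 mm⁴
  hole 4: d = 52.5 mm → contributes −1 059 240 mm⁴
Total I = 15 490 274 mm⁴.

I_y ≈ 1.5 × 10⁷ mm⁴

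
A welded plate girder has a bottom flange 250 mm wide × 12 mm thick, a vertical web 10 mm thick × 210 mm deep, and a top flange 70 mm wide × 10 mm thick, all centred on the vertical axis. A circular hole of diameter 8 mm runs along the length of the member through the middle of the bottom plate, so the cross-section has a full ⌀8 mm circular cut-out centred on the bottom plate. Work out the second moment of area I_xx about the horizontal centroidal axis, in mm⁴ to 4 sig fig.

I_xx ≈ 4.167 × 10⁷ mm⁴

Break the section into simple shapes (no overlaps), measuring from the bottom-left corner of the bounding box.
Bottom plate: 250 × 12, A = 3 000 mm², y = 6 mm, Ī = 36 000 mm⁴.
Web plate: 10 × 210, A = 2 100 mm², y = 117 mm, Ī = 7 717 500 mm⁴.
Top plate: 70 × 10, A = 700 mm², y = 227 mm, Ī = 5833.33 mm⁴.
Hole (subtracted): ⌀8, A = 50.2655 mm², y = 6 mm, Ī = 201.062 mm⁴.
Centroid: ȳ = ΣA·y / ΣA = 73.4466 mm.
Transfer each piece to the horizontal centroidal axis using Ī + A·d² with d = y − 73.4466:
  bottom plate: d = -67.4466 mm → contributes +13 683 128 mm⁴
  web plate: d = 43.5534 mm → contributes +11 700 989 mm⁴
  top plate: d = 153.553 mm → contributes +16 510 888 mm⁴
  hole: d = -67.4466 mm → contributes −228 861 mm⁴
Total I = 41 666 144 mm⁴.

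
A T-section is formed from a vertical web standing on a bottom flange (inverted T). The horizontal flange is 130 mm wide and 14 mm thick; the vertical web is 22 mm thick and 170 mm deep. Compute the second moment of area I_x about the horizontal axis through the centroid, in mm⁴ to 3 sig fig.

I_x ≈ 1.94 × 10⁷ mm⁴

Decompose the section into non-overlapping parts with the origin at the bottom-left of its bounding rectangle.
Flange: 130 × 14, A = 1 820 mm², y = 7 mm, Ī = 29 727 mm⁴.
Web: 22 × 170, A = 3 740 mm², y = 99 mm, Ī = 9 007 167 mm⁴.
Centroid: ȳ = ΣA·y / ΣA = 68.885 mm.
Transfer each piece to the horizontal axis through the centroid using Ī + A·d² with d = y − 68.885:
  flange: d = -61.885 mm → contributes +6 999 853 mm⁴
  web: d = 30.115 mm → contributes +12 399 046 mm⁴
Total I = 19 398 900 mm⁴.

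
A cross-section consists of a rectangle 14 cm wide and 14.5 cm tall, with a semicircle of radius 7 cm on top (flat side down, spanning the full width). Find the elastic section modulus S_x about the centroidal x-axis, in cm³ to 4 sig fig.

S_x ≈ 843.6 cm³

Split into non-overlapping primitives; take the origin at the lower-left of the bounding box.
Rectangular body: 14 × 14.5, A = 203 cm², y = 7.25 cm, Ī = 3556.73 cm⁴.
Semicircular cap: semicircle r = 7, A = 76.969 cm², y = 17.4709 cm, Ī = 263.526 cm⁴.
Centroid: ȳ = ΣA·y / ΣA = 10.0599 cm.
Transfer each piece to the centroidal x-axis using Ī + A·d² with d = y − 10.0599:
  rectangular body: d = -2.80993 cm → contributes +5159.55 cm⁴
  semicircular cap: d = 7.41097 cm → contributes +4490.85 cm⁴
Total I = 9650.4 cm⁴.
Extreme fibre distance c = 11.4401 cm; S = I/c = 843.561 cm³.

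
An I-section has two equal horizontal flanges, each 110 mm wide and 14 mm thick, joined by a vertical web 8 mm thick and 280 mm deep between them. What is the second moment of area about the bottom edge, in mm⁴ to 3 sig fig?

Break the section into simple shapes (no overlaps), measuring from the bottom-left corner of the bounding box.
Bottom flange: 110 × 14, A = 1 540 mm², y = 7 mm, Ī = 25 153 mm⁴.
Web: 8 × 280, A = 2 240 mm², y = 154 mm, Ī = 14 634 667 mm⁴.
Top flange: 110 × 14, A = 1 540 mm², y = 301 mm, Ī = 25 153 mm⁴.
Transfer each piece to a horizontal axis along the bottom face using Ī + A·d² with d = y − 0:
  bottom flange: d = 7 mm → contributes +100 613 mm⁴
  web: d = 154 mm → contributes +67 758 507 mm⁴
  top flange: d = 301 mm → contributes +139 550 693 mm⁴
Total I = 207 409 813 mm⁴.

I_base ≈ 2.07 × 10⁸ mm⁴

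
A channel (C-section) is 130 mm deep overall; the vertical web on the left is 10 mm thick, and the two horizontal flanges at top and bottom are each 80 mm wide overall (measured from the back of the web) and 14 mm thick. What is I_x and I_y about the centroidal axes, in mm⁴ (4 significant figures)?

I_x ≈ 8.456 × 10⁶ mm⁴, I_y ≈ 2.062 × 10⁶ mm⁴

Decompose the section into non-overlapping parts with the origin at the bottom-left of its bounding rectangle.
Web: 10 × 130, A = 1 300 mm², y = 65 mm, Ī = 1 830 833 mm⁴.
Top flange (beyond web): 70 × 14, A = 980 mm², y = 123 mm, Ī = 16006.7 mm⁴.
Bottom flange (beyond web): 70 × 14, A = 980 mm², y = 7 mm, Ī = 16006.7 mm⁴.
By symmetry the centroid is at mid-height, ȳ = 65 mm.
Transfer each piece to the centroidal x-axis using Ī + A·d² with d = y − 65:
  web: d = 0 mm → contributes +1 830 833 mm⁴
  top flange (beyond web): d = 58 mm → contributes +3 312 727 mm⁴
  bottom flange (beyond web): d = -58 mm → contributes +3 312 727 mm⁴
Total I = 8 456 287 mm⁴.
For the y-axis: x̄ = 29.0491 mm.
Repeating about the centroidal y-axis gives I_y = 2 061 719 mm⁴.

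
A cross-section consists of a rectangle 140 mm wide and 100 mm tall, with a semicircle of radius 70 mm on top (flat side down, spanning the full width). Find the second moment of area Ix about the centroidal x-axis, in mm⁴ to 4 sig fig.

Split into non-overlapping primitives; take the origin at the lower-left of the bounding box.
Rectangular body: 140 × 100, A = 14 000 mm², y = 50 mm, Ī = 11 666 667 mm⁴.
Semicircular cap: semicircle r = 70, A = 7696.9 mm², y = 129.709 mm, Ī = 2 635 265 mm⁴.
Centroid: ȳ = ΣA·y / ΣA = 78.2765 mm.
Transfer each piece to the centroidal x-axis using Ī + A·d² with d = y − 78.2765:
  rectangular body: d = -28.2765 mm → contributes +22 860 488 mm⁴
  semicircular cap: d = 51.4325 mm → contributes +22 995 859 mm⁴
Total I = 45 856 347 mm⁴.

Ix ≈ 4.586 × 10⁷ mm⁴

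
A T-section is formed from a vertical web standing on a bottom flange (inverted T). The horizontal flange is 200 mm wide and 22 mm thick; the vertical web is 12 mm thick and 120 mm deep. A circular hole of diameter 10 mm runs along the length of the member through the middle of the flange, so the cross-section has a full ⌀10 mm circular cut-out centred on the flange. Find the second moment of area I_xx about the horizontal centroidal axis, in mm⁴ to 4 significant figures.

I_xx ≈ 7.350 × 10⁶ mm⁴

Split into non-overlapping primitives; take the origin at the lower-left of the bounding box.
Flange: 200 × 22, A = 4 400 mm², y = 11 mm, Ī = 177 467 mm⁴.
Web: 12 × 120, A = 1 440 mm², y = 82 mm, Ī = 1 728 000 mm⁴.
Hole (subtracted): ⌀10, A = 78.5398 mm², y = 11 mm, Ī = 490.874 mm⁴.
Centroid: ȳ = ΣA·y / ΣA = 28.7455 mm.
Transfer each piece to the horizontal centroidal axis using Ī + A·d² with d = y − 28.7455:
  flange: d = -17.7455 mm → contributes +1 563 039 mm⁴
  web: d = 53.2545 mm → contributes +5 811 900 mm⁴
  hole: d = -17.7455 mm → contributes −25223.3 mm⁴
Total I = 7 349 716 mm⁴.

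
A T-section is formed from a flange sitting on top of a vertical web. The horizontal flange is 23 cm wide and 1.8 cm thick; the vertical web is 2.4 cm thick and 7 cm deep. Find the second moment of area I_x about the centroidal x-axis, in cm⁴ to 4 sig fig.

I_x ≈ 311.1 cm⁴

Decompose the section into non-overlapping parts with the origin at the bottom-left of its bounding rectangle.
Flange: 23 × 1.8, A = 41.4 cm², y = 7.9 cm, Ī = 11.178 cm⁴.
Web: 2.4 × 7, A = 16.8 cm², y = 3.5 cm, Ī = 68.6 cm⁴.
Centroid: ȳ = ΣA·y / ΣA = 6.6299 cm.
Transfer each piece to the centroidal x-axis using Ī + A·d² with d = y − 6.6299:
  flange: d = 1.2701 cm → contributes +77.9629 cm⁴
  web: d = -3.1299 cm → contributes +233.177 cm⁴
Total I = 311.14 cm⁴.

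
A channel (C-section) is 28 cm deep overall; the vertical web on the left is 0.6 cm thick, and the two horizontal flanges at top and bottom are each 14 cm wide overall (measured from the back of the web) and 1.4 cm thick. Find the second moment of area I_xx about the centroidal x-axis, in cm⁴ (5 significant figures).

I_xx ≈ 7740.6 cm⁴

Decompose the section into non-overlapping parts with the origin at the bottom-left of its bounding rectangle.
Web: 0.6 × 28, A = 16.8 cm², y = 14 cm, Ī = 1097.6 cm⁴.
Top flange (beyond web): 13.4 × 1.4, A = 18.76 cm², y = 27.3 cm, Ī = 3.064133 cm⁴.
Bottom flange (beyond web): 13.4 × 1.4, A = 18.76 cm², y = 0.7 cm, Ī = 3.064133 cm⁴.
By symmetry the centroid is at mid-height, ȳ = 14 cm.
Transfer each piece to the centroidal x-axis using Ī + A·d² with d = y − 14:
  web: d = 0 cm → contributes +1097.6 cm⁴
  top flange (beyond web): d = 13.3 cm → contributes +3321.521 cm⁴
  bottom flange (beyond web): d = -13.3 cm → contributes +3321.521 cm⁴
Total I = 7740.641 cm⁴.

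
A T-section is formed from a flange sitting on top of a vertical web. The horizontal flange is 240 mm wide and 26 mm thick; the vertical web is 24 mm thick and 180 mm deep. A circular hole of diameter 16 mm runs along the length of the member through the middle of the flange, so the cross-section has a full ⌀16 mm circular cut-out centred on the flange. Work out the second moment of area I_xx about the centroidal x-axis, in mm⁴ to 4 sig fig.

Split into non-overlapping primitives; take the origin at the lower-left of the bounding box.
Flange: 240 × 26, A = 6 240 mm², y = 193 mm, Ī = 351 520 mm⁴.
Web: 24 × 180, A = 4 320 mm², y = 90 mm, Ī = 11 664 000 mm⁴.
Hole (subtracted): ⌀16, A = 201.062 mm², y = 193 mm, Ī = 3216.99 mm⁴.
Centroid: ȳ = ΣA·y / ΣA = 150.046 mm.
Transfer each piece to the centroidal x-axis using Ī + A·d² with d = y − 150.046:
  flange: d = 42.9542 mm → contributes +11 864 720 mm⁴
  web: d = -60.0458 mm → contributes +27 239 747 mm⁴
  hole: d = 42.9542 mm → contributes −374 189 mm⁴
Total I = 38 730 278 mm⁴.

I_xx ≈ 3.873 × 10⁷ mm⁴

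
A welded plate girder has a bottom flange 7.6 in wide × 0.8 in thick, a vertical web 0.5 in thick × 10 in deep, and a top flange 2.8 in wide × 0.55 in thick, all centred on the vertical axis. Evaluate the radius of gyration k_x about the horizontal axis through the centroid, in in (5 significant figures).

k_x ≈ 4.1160 in

Break the section into simple shapes (no overlaps), measuring from the bottom-left corner of the bounding box.
Bottom plate: 7.6 × 0.8, A = 6.08 in², y = 0.4 in, Ī = 0.3242667 in⁴.
Web plate: 0.5 × 10, A = 5 in², y = 5.8 in, Ī = 41.66667 in⁴.
Top plate: 2.8 × 0.55, A = 1.54 in², y = 11.075 in, Ī = 0.03882083 in⁴.
Centroid: ȳ = ΣA·y / ΣA = 3.842116 in.
Transfer each piece to the horizontal axis through the centroid using Ī + A·d² with d = y − 3.842116:
  bottom plate: d = -3.442116 in → contributes +72.36108 in⁴
  web plate: d = 1.957884 in → contributes +60.83322 in⁴
  top plate: d = 7.232884 in → contributes +80.60333 in⁴
Total I = 213.7976 in⁴.
Radius of gyration: k = √(I/A) = √(213.7976 / 12.62) = 4.115966 in.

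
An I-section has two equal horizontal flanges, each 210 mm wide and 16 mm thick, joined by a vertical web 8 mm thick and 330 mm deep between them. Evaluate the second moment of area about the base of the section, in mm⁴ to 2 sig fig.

I_base ≈ 5.3 × 10⁸ mm⁴

Treat the section as a set of non-overlapping primitives; coordinates are from the bounding-box lower-left.
Bottom flange: 210 × 16, A = 3 360 mm², y = 8 mm, Ī = 71 680 mm⁴.
Web: 8 × 330, A = 2 640 mm², y = 181 mm, Ī = 23 958 000 mm⁴.
Top flange: 210 × 16, A = 3 360 mm², y = 354 mm, Ī = 71 680 mm⁴.
Transfer each piece to the base of the section using Ī + A·d² with d = y − 0:
  bottom flange: d = 8 mm → contributes +286 720 mm⁴
  web: d = 181 mm → contributes +110 447 040 mm⁴
  top flange: d = 354 mm → contributes +421 133 440 mm⁴
Total I = 531 867 200 mm⁴.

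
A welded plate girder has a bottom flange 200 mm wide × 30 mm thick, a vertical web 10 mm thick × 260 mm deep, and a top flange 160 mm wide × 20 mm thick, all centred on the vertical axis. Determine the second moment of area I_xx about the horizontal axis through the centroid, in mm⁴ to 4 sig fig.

Split into non-overlapping primitives; take the origin at the lower-left of the bounding box.
Bottom plate: 200 × 30, A = 6 000 mm², y = 15 mm, Ī = 450 000 mm⁴.
Web plate: 10 × 260, A = 2 600 mm², y = 160 mm, Ī = 14 646 667 mm⁴.
Top plate: 160 × 20, A = 3 200 mm², y = 300 mm, Ī = 106 667 mm⁴.
Centroid: ȳ = ΣA·y / ΣA = 124.237 mm.
Transfer each piece to the horizontal axis through the centroid using Ī + A·d² with d = y − 124.237:
  bottom plate: d = -109.237 mm → contributes +72 046 711 mm⁴
  web plate: d = 35.7627 mm → contributes +17 971 993 mm⁴
  top plate: d = 175.763 mm → contributes +98 962 765 mm⁴
Total I = 188 981 469 mm⁴.

I_xx ≈ 1.890 × 10⁸ mm⁴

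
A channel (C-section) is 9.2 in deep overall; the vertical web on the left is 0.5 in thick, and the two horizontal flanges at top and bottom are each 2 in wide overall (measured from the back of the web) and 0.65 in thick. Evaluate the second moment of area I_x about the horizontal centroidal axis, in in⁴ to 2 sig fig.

I_x ≈ 68 in⁴

Decompose the section into non-overlapping parts with the origin at the bottom-left of its bounding rectangle.
Web: 0.5 × 9.2, A = 4.6 in², y = 4.6 in, Ī = 32.45 in⁴.
Top flange (beyond web): 1.5 × 0.65, A = 0.975 in², y = 8.875 in, Ī = 0.03433 in⁴.
Bottom flange (beyond web): 1.5 × 0.65, A = 0.975 in², y = 0.325 in, Ī = 0.03433 in⁴.
By symmetry the centroid is at mid-height, ȳ = 4.6 in.
Transfer each piece to the horizontal centroidal axis using Ī + A·d² with d = y − 4.6:
  web: d = 0 in → contributes +32.45 in⁴
  top flange (beyond web): d = 4.275 in → contributes +17.85 in⁴
  bottom flange (beyond web): d = -4.275 in → contributes +17.85 in⁴
Total I = 68.15 in⁴.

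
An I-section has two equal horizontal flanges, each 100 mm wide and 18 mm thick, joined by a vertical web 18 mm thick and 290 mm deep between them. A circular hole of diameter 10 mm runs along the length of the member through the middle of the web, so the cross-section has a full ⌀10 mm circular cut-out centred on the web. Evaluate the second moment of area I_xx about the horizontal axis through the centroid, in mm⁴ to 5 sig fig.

I_xx ≈ 1.2206 × 10⁸ mm⁴

Decompose the section into non-overlapping parts with the origin at the bottom-left of its bounding rectangle.
Bottom flange: 100 × 18, A = 1 800 mm², y = 9 mm, Ī = 48 600 mm⁴.
Web: 18 × 290, A = 5 220 mm², y = 163 mm, Ī = 36 583 500 mm⁴.
Top flange: 100 × 18, A = 1 800 mm², y = 317 mm, Ī = 48 600 mm⁴.
Hole (subtracted): ⌀10, A = 78.53982 mm², y = 163 mm, Ī = 490.8739 mm⁴.
By symmetry the centroid is at mid-height, ȳ = 163 mm.
Transfer each piece to the horizontal axis through the centroid using Ī + A·d² with d = y − 163:
  bottom flange: d = -154 mm → contributes +42 737 400 mm⁴
  web: d = 0 mm → contributes +36 583 500 mm⁴
  top flange: d = 154 mm → contributes +42 737 400 mm⁴
  hole: d = 0 mm → contributes −490.8739 mm⁴
Total I = 122 057 809 mm⁴.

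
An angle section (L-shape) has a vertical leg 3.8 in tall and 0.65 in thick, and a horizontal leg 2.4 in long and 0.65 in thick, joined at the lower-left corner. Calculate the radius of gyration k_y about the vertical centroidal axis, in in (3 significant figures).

k_y ≈ 0.645 in

Break the section into simple shapes (no overlaps), measuring from the bottom-left corner of the bounding box.
Vertical leg: 0.65 × 3.8, A = 2.47 in², x = 0.325 in, Ī = 0.086965 in⁴.
Horizontal leg (remainder): 1.75 × 0.65, A = 1.1375 in², x = 1.525 in, Ī = 0.2903 in⁴.
Centroid: x̄ = ΣA·x / ΣA = 0.70338 in.
Transfer each piece to the vertical centroidal axis using Ī + A·d² with d = x − 0.70338:
  vertical leg: d = -0.37838 in → contributes +0.44059 in⁴
  horizontal leg (remainder): d = 0.82162 in → contributes +1.0582 in⁴
Total I = 1.4988 in⁴.
Radius of gyration: k = √(I/A) = √(1.4988 / 3.6075) = 0.64456 in.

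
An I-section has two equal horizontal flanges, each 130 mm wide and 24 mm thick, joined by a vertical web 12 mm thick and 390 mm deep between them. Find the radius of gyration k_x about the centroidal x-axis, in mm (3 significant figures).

Decompose the section into non-overlapping parts with the origin at the bottom-left of its bounding rectangle.
Bottom flange: 130 × 24, A = 3 120 mm², y = 12 mm, Ī = 149 760 mm⁴.
Web: 12 × 390, A = 4 680 mm², y = 219 mm, Ī = 59 319 000 mm⁴.
Top flange: 130 × 24, A = 3 120 mm², y = 426 mm, Ī = 149 760 mm⁴.
By symmetry the centroid is at mid-height, ȳ = 219 mm.
Transfer each piece to the centroidal x-axis using Ī + A·d² with d = y − 219:
  bottom flange: d = -207 mm → contributes +133 838 640 mm⁴
  web: d = 0 mm → contributes +59 319 000 mm⁴
  top flange: d = 207 mm → contributes +133 838 640 mm⁴
Total I = 326 996 280 mm⁴.
Radius of gyration: k = √(I/A) = √(326 996 280 / 10 920) = 173.05 mm.

k_x ≈ 173 mm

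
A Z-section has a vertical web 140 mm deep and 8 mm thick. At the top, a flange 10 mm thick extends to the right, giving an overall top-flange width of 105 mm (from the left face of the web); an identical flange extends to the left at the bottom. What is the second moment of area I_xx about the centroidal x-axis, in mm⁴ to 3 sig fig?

I_xx ≈ 1.00 × 10⁷ mm⁴

Break the section into simple shapes (no overlaps), measuring from the bottom-left corner of the bounding box.
Web: 8 × 140, A = 1 120 mm², y = 70 mm, Ī = 1 829 333 mm⁴.
Top flange (beyond web): 97 × 10, A = 970 mm², y = 135 mm, Ī = 8083.3 mm⁴.
Bottom flange (beyond web): 97 × 10, A = 970 mm², y = 5 mm, Ī = 8083.3 mm⁴.
Centroid: ȳ = ΣA·y / ΣA = 70 mm.
Transfer each piece to the centroidal x-axis using Ī + A·d² with d = y − 70:
  web: d = 0 mm → contributes +1 829 333 mm⁴
  top flange (beyond web): d = 65 mm → contributes +4 106 333 mm⁴
  bottom flange (beyond web): d = -65 mm → contributes +4 106 333 mm⁴
Total I = 10 042 000 mm⁴.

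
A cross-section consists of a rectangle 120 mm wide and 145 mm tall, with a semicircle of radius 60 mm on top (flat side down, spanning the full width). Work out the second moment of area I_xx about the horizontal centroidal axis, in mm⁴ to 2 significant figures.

Split into non-overlapping primitives; take the origin at the lower-left of the bounding box.
Rectangular body: 120 × 145, A = 17 400 mm², y = 72.5 mm, Ī = 30 486 250 mm⁴.
Semicircular cap: semicircle r = 60, A = 5 655 mm², y = 170.5 mm, Ī = 1 422 450 mm⁴.
Centroid: ȳ = ΣA·y / ΣA = 96.53 mm.
Transfer each piece to the horizontal centroidal axis using Ī + A·d² with d = y − 96.53:
  rectangular body: d = -24.03 mm → contributes +40 532 612 mm⁴
  semicircular cap: d = 73.94 mm → contributes +32 335 060 mm⁴
Total I = 72 867 672 mm⁴.

I_xx ≈ 7.3 × 10⁷ mm⁴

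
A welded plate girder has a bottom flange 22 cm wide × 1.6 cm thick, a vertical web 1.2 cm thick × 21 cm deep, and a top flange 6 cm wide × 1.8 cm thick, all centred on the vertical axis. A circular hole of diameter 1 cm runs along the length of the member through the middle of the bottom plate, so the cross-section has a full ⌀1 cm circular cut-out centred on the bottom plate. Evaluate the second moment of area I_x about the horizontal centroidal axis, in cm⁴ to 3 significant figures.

I_x ≈ 5730 cm⁴

Split into non-overlapping primitives; take the origin at the lower-left of the bounding box.
Bottom plate: 22 × 1.6, A = 35.2 cm², y = 0.8 cm, Ī = 7.5093 cm⁴.
Web plate: 1.2 × 21, A = 25.2 cm², y = 12.1 cm, Ī = 926.1 cm⁴.
Top plate: 6 × 1.8, A = 10.8 cm², y = 23.5 cm, Ī = 2.916 cm⁴.
Hole (subtracted): ⌀1, A = 0.7854 cm², y = 0.8 cm, Ī = 0.049087 cm⁴.
Centroid: ȳ = ΣA·y / ΣA = 8.3257 cm.
Transfer each piece to the horizontal centroidal axis using Ī + A·d² with d = y − 8.3257:
  bottom plate: d = -7.5257 cm → contributes +2001.1 cm⁴
  web plate: d = 3.7743 cm → contributes +1285.1 cm⁴
  top plate: d = 15.174 cm → contributes +2489.7 cm⁴
  hole: d = -7.5257 cm → contributes −44.531 cm⁴
Total I = 5731.4 cm⁴.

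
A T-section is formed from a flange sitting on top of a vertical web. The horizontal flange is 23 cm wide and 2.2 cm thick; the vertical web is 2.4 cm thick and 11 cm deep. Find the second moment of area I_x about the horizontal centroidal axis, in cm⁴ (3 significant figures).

I_x ≈ 1040 cm⁴

Split into non-overlapping primitives; take the origin at the lower-left of the bounding box.
Flange: 23 × 2.2, A = 50.6 cm², y = 12.1 cm, Ī = 20.409 cm⁴.
Web: 2.4 × 11, A = 26.4 cm², y = 5.5 cm, Ī = 266.2 cm⁴.
Centroid: ȳ = ΣA·y / ΣA = 9.8371 cm.
Transfer each piece to the horizontal centroidal axis using Ī + A·d² with d = y − 9.8371:
  flange: d = 2.2629 cm → contributes +279.51 cm⁴
  web: d = -4.3371 cm → contributes +762.81 cm⁴
Total I = 1042.3 cm⁴.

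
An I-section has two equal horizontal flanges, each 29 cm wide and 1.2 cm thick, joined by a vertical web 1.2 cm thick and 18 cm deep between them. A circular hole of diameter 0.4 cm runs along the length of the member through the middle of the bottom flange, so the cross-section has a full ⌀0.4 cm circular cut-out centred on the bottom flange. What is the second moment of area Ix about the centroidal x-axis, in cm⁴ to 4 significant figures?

Break the section into simple shapes (no overlaps), measuring from the bottom-left corner of the bounding box.
Bottom flange: 29 × 1.2, A = 34.8 cm², y = 0.6 cm, Ī = 4.176 cm⁴.
Web: 1.2 × 18, A = 21.6 cm², y = 10.2 cm, Ī = 583.2 cm⁴.
Top flange: 29 × 1.2, A = 34.8 cm², y = 19.8 cm, Ī = 4.176 cm⁴.
Hole (subtracted): ⌀0.4, A = 0.125664 cm², y = 0.6 cm, Ī = 0.00125664 cm⁴.
Centroid: ȳ = ΣA·y / ΣA = 10.2132 cm.
Transfer each piece to the centroidal x-axis using Ī + A·d² with d = y − 10.2132:
  bottom flange: d = -9.61325 cm → contributes +3220.2 cm⁴
  web: d = -0.013246 cm → contributes +583.204 cm⁴
  top flange: d = 9.58675 cm → contributes +3202.5 cm⁴
  hole: d = -9.61325 cm → contributes −11.6144 cm⁴
Total I = 6994.29 cm⁴.

Ix ≈ 6994 cm⁴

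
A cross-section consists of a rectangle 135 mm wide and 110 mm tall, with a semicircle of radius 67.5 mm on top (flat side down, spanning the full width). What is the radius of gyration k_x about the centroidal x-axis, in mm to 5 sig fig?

Split into non-overlapping primitives; take the origin at the lower-left of the bounding box.
Rectangular body: 135 × 110, A = 14 850 mm², y = 55 mm, Ī = 14 973 750 mm⁴.
Semicircular cap: semicircle r = 67.5, A = 7156.941 mm², y = 138.6479 mm, Ī = 2 278 490 mm⁴.
Centroid: ȳ = ΣA·y / ΣA = 82.20337 mm.
Transfer each piece to the centroidal x-axis using Ī + A·d² with d = y − 82.20337:
  rectangular body: d = -27.20337 mm → contributes +25 963 098 mm⁴
  semicircular cap: d = 56.44452 mm → contributes +25 080 386 mm⁴
Total I = 51 043 484 mm⁴.
Radius of gyration: k = √(I/A) = √(51 043 484 / 22006.94) = 48.16043 mm.

k_x ≈ 48.160 mm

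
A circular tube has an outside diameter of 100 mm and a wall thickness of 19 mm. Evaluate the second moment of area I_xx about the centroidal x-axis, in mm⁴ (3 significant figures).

I_xx ≈ 4.18 × 10⁶ mm⁴

Break the section into simple shapes (no overlaps), measuring from the bottom-left corner of the bounding box.
Outer circle: ⌀100, A = 7 854 mm², y = 50 mm, Ī = 4 908 739 mm⁴.
Bore (subtracted): ⌀62, A = 3019.1 mm², y = 50 mm, Ī = 725 332 mm⁴.
By symmetry the centroid is at mid-height, ȳ = 50 mm.
All pieces are centred on the centroidal x-axis, so I = ΣĪ (holes subtracted) = 4 183 407 mm⁴.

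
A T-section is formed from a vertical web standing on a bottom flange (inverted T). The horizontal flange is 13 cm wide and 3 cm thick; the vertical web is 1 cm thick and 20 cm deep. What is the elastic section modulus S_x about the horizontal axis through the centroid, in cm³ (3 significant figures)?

S_x ≈ 139 cm³

Treat the section as a set of non-overlapping primitives; coordinates are from the bounding-box lower-left.
Flange: 13 × 3, A = 39 cm², y = 1.5 cm, Ī = 29.25 cm⁴.
Web: 1 × 20, A = 20 cm², y = 13 cm, Ī = 666.67 cm⁴.
Centroid: ȳ = ΣA·y / ΣA = 5.3983 cm.
Transfer each piece to the horizontal axis through the centroid using Ī + A·d² with d = y − 5.3983:
  flange: d = -3.8983 cm → contributes +621.92 cm⁴
  web: d = 7.6017 cm → contributes +1822.4 cm⁴
Total I = 2444.3 cm⁴.
Extreme fibre distance c = 17.602 cm; S = I/c = 138.87 cm³.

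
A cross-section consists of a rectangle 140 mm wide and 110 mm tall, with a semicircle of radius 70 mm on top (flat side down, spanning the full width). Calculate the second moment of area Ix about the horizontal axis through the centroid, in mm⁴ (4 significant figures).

Break the section into simple shapes (no overlaps), measuring from the bottom-left corner of the bounding box.
Rectangular body: 140 × 110, A = 15 400 mm², y = 55 mm, Ī = 15 528 333 mm⁴.
Semicircular cap: semicircle r = 70, A = 7696.9 mm², y = 139.709 mm, Ī = 2 635 265 mm⁴.
Centroid: ȳ = ΣA·y / ΣA = 83.2287 mm.
Transfer each piece to the horizontal axis through the centroid using Ī + A·d² with d = y − 83.2287:
  rectangular body: d = -28.2287 mm → contributes +27 799 998 mm⁴
  semicircular cap: d = 56.4802 mm → contributes +27 188 473 mm⁴
Total I = 54 988 471 mm⁴.

Ix ≈ 5.499 × 10⁷ mm⁴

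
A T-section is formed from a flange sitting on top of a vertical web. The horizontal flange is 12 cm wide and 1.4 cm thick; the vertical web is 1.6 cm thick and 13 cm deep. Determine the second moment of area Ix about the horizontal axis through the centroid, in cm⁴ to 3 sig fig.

Decompose the section into non-overlapping parts with the origin at the bottom-left of its bounding rectangle.
Flange: 12 × 1.4, A = 16.8 cm², y = 13.7 cm, Ī = 2.744 cm⁴.
Web: 1.6 × 13, A = 20.8 cm², y = 6.5 cm, Ī = 292.93 cm⁴.
Centroid: ȳ = ΣA·y / ΣA = 9.717 cm.
Transfer each piece to the horizontal axis through the centroid using Ī + A·d² with d = y − 9.717:
  flange: d = 3.983 cm → contributes +269.26 cm⁴
  web: d = -3.217 cm → contributes +508.2 cm⁴
Total I = 777.46 cm⁴.

Ix ≈ 777 cm⁴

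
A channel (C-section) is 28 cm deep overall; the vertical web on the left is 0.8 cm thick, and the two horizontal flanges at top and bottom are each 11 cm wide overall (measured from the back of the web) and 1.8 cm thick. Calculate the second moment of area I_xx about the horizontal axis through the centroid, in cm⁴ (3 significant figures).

Break the section into simple shapes (no overlaps), measuring from the bottom-left corner of the bounding box.
Web: 0.8 × 28, A = 22.4 cm², y = 14 cm, Ī = 1463.5 cm⁴.
Top flange (beyond web): 10.2 × 1.8, A = 18.36 cm², y = 27.1 cm, Ī = 4.9572 cm⁴.
Bottom flange (beyond web): 10.2 × 1.8, A = 18.36 cm², y = 0.9 cm, Ī = 4.9572 cm⁴.
By symmetry the centroid is at mid-height, ȳ = 14 cm.
Transfer each piece to the horizontal axis through the centroid using Ī + A·d² with d = y − 14:
  web: d = 0 cm → contributes +1463.5 cm⁴
  top flange (beyond web): d = 13.1 cm → contributes +3155.7 cm⁴
  bottom flange (beyond web): d = -13.1 cm → contributes +3155.7 cm⁴
Total I = 7774.9 cm⁴.

I_xx ≈ 7770 cm⁴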